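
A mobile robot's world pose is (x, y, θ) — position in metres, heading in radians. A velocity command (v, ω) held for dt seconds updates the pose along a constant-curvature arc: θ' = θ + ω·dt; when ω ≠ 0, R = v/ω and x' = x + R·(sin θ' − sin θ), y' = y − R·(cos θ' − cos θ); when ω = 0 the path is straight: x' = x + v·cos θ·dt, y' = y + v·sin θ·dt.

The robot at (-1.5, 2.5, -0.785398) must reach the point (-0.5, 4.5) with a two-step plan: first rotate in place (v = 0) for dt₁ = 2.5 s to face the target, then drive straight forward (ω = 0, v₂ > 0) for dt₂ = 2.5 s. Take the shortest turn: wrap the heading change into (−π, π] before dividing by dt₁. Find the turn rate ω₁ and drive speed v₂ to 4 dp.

ω₁ = 0.7570, v₂ = 0.8944

heading to target = atan2(4.5−2.5, -0.5−-1.5) = 1.1071
Δθ = wrap(1.1071 − -0.7854) = 1.8925; ω₁ = Δθ/dt₁ = 0.7570
distance = √((-0.5−-1.5)² + (4.5−2.5)²) = 2.2361; v₂ = distance/dt₂ = 0.8944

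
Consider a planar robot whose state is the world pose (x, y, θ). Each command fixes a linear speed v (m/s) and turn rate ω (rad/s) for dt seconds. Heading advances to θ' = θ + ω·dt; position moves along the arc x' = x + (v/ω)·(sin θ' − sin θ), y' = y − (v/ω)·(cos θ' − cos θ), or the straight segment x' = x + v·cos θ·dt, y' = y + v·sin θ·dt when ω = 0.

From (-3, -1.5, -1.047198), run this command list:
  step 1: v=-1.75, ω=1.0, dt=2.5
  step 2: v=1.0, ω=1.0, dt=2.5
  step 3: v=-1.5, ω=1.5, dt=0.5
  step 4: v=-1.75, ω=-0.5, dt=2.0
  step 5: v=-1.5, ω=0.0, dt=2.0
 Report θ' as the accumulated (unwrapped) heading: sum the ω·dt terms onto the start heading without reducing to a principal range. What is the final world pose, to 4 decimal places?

(-3.5198, 3.8426, 3.7028)

step 1: θ'=1.4528 (R=-1.7500) → pose (-6.2534, -2.1690, 1.4528)
step 2: θ'=3.9528 (R=1.0000) → pose (-7.9715, -1.3626, 3.9528)
step 3: θ'=4.7028 (R=-1.0000) → pose (-7.6967, -0.6836, 4.7028)
step 4: θ'=3.7028 (R=3.5000) → pose (-6.0596, 2.2460, 3.7028)
step 5: θ'=3.7028 (straight) → pose (-3.5198, 3.8426, 3.7028)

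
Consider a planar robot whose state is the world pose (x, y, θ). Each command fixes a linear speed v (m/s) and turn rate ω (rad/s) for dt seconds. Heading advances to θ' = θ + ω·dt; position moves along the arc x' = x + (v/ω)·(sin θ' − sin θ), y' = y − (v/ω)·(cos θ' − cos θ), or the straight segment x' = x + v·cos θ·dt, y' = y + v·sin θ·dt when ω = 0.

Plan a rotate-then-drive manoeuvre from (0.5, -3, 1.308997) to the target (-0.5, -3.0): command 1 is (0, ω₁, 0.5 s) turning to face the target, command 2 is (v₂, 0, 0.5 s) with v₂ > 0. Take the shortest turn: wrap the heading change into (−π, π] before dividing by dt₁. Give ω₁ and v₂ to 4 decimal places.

heading to target = atan2(-3−-3, -0.5−0.5) = 3.1416
Δθ = wrap(3.1416 − 1.3090) = 1.8326; ω₁ = Δθ/dt₁ = 3.6652
distance = √((-0.5−0.5)² + (-3−-3)²) = 1.0000; v₂ = distance/dt₂ = 2.0000

ω₁ = 3.6652, v₂ = 2.0000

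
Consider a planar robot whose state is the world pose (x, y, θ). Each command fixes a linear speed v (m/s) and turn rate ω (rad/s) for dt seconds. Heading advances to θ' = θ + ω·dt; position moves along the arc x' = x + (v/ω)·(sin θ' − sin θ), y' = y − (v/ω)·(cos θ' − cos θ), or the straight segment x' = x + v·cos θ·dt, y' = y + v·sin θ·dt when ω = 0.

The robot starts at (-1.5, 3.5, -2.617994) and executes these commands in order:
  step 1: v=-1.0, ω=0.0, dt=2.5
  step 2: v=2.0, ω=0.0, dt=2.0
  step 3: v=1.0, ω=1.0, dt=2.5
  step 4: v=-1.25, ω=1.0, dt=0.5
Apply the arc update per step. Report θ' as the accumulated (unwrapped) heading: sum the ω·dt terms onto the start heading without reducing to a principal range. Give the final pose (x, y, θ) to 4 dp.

step 1: θ'=-2.6180 (straight) → pose (0.6651, 4.7500, -2.6180)
step 2: θ'=-2.6180 (straight) → pose (-2.7990, 2.7500, -2.6180)
step 3: θ'=-0.1180 (R=1.0000) → pose (-2.4168, 0.8909, -0.1180)
step 4: θ'=0.3820 (R=-1.2500) → pose (-3.0299, 0.8095, 0.3820)

(-3.0299, 0.8095, 0.3820)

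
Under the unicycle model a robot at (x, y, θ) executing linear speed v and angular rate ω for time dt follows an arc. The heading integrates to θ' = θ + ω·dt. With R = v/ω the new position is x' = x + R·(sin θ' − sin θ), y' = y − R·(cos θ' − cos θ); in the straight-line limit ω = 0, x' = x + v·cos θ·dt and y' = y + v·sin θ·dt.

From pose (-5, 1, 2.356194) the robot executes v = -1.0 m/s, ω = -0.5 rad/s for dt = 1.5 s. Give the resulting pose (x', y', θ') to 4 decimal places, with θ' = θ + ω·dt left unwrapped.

θ' = 2.3562 + -0.5·1.5 = 1.6062
R = v/ω = -1.0/-0.5 = 2.0000
x' = -5 + 2.0000·(sin 1.6062 − sin 2.3562) = -4.4155
y' = 1 − 2.0000·(cos 1.6062 − cos 2.3562) = -0.3434

(-4.4155, -0.3434, 1.6062)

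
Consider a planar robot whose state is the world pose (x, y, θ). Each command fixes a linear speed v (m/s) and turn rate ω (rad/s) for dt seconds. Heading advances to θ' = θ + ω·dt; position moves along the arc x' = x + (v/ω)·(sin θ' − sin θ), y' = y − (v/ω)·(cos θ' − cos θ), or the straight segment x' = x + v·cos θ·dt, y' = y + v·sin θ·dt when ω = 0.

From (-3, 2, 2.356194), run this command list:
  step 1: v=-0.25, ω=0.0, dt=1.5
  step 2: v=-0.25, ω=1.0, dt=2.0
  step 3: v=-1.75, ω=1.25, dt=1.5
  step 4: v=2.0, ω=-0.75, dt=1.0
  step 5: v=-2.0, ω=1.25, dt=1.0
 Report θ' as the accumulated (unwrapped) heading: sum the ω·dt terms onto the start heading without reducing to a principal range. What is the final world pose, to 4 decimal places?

(-3.6281, 3.2314, 6.7312)

step 1: θ'=2.3562 (straight) → pose (-2.7348, 1.7348, 2.3562)
step 2: θ'=4.3562 (R=-0.2500) → pose (-2.3238, 1.8244, 4.3562)
step 3: θ'=6.2312 (R=-1.4000) → pose (-3.5631, 3.7107, 6.2312)
step 4: θ'=5.4812 (R=-2.6667) → pose (-1.7851, 2.9017, 5.4812)
step 5: θ'=6.7312 (R=-1.6000) → pose (-3.6281, 3.2314, 6.7312)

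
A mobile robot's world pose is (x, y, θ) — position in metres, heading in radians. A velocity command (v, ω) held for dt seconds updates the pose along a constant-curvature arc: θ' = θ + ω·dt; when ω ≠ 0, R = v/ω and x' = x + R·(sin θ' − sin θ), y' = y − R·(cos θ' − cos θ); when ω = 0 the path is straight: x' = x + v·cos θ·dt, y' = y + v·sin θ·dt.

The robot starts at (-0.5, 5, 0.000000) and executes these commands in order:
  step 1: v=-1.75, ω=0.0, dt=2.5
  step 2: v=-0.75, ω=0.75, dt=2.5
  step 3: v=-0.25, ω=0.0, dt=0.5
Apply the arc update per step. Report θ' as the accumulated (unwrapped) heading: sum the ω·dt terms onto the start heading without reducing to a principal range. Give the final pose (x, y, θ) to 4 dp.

step 1: θ'=0.0000 (straight) → pose (-4.8750, 5.0000, 0.0000)
step 2: θ'=1.8750 (R=-1.0000) → pose (-5.8291, 3.7005, 1.8750)
step 3: θ'=1.8750 (straight) → pose (-5.7916, 3.5812, 1.8750)

(-5.7916, 3.5812, 1.8750)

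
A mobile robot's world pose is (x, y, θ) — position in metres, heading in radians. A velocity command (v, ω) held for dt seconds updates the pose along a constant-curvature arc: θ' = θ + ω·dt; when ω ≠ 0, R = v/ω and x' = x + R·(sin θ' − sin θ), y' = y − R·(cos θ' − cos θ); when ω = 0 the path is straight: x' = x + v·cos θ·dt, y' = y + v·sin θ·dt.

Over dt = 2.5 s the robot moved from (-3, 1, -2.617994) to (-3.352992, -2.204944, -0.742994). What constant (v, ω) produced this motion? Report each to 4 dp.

Δθ = -0.742994 − -2.617994 = 1.875000
ω = Δθ/dt = 1.875000/2.5 = 0.7500
R = −Δy/(cos θ' − cos θ) = 2.0000
v = R·ω = 2.0000·0.7500 = 1.5000

v = 1.5000, ω = 0.7500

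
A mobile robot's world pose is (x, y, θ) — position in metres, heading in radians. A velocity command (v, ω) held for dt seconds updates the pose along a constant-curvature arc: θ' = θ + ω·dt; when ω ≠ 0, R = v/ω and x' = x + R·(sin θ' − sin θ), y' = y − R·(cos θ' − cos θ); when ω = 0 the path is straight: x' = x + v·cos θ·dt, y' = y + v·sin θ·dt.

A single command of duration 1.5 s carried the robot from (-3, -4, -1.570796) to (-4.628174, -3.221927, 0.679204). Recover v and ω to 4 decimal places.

Δθ = 0.679204 − -1.570796 = 2.250000
ω = Δθ/dt = 2.250000/1.5 = 1.5000
R = Δx/(sin θ' − sin θ) = -1.0000
v = R·ω = -1.0000·1.5000 = -1.5000

v = -1.5000, ω = 1.5000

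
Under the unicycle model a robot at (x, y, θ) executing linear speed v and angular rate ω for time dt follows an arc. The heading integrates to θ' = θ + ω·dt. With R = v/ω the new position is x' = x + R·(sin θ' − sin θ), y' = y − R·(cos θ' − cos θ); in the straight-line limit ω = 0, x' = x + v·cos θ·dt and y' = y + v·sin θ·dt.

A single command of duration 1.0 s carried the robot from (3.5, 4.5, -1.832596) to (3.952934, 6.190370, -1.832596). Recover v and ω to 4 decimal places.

Δθ = -1.832596 − -1.832596 = 0.000000
ω = Δθ/dt = 0.000000/1.0 = 0.0000
ω = 0 → v = (Δx·cos θ + Δy·sin θ)/dt = -1.7500

v = -1.7500, ω = 0.0000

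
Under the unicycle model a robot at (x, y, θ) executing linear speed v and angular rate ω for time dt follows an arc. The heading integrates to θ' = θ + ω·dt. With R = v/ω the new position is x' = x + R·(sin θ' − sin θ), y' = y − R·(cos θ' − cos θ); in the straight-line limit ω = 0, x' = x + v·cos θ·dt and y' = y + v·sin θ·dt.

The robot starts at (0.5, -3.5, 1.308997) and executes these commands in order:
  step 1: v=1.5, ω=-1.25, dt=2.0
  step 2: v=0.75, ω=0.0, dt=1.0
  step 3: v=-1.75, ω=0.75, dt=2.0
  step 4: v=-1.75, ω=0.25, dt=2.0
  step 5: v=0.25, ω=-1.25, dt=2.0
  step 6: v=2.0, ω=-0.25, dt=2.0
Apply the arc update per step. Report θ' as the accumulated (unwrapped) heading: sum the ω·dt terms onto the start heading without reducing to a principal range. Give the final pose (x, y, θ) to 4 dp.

(-3.8504, -8.3937, -2.1910)

step 1: θ'=-1.1910 (R=-1.2000) → pose (2.7736, -3.3657, -1.1910)
step 2: θ'=-1.1910 (straight) → pose (3.0516, -4.0623, -1.1910)
step 3: θ'=0.3090 (R=-2.3333) → pose (0.1750, -2.7045, 0.3090)
step 4: θ'=0.8090 (R=-7.0000) → pose (-2.7614, -4.5414, 0.8090)
step 5: θ'=-1.6910 (R=-0.2000) → pose (-2.4182, -4.7034, -1.6910)
step 6: θ'=-2.1910 (R=-8.0000) → pose (-3.8504, -8.3937, -2.1910)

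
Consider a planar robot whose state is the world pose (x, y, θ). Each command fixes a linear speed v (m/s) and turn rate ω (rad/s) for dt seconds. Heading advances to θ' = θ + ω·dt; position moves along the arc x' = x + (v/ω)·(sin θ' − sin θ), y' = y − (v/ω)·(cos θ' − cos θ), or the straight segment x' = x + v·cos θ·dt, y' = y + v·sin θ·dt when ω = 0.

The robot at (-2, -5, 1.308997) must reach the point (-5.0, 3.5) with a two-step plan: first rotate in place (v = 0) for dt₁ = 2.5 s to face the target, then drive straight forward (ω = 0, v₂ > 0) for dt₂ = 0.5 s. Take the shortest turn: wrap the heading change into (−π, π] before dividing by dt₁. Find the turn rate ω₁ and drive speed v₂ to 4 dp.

heading to target = atan2(3.5−-5, -5−-2) = 1.9101
Δθ = wrap(1.9101 − 1.3090) = 0.6011; ω₁ = Δθ/dt₁ = 0.2404
distance = √((-5−-2)² + (3.5−-5)²) = 9.0139; v₂ = distance/dt₂ = 18.0278

ω₁ = 0.2404, v₂ = 18.0278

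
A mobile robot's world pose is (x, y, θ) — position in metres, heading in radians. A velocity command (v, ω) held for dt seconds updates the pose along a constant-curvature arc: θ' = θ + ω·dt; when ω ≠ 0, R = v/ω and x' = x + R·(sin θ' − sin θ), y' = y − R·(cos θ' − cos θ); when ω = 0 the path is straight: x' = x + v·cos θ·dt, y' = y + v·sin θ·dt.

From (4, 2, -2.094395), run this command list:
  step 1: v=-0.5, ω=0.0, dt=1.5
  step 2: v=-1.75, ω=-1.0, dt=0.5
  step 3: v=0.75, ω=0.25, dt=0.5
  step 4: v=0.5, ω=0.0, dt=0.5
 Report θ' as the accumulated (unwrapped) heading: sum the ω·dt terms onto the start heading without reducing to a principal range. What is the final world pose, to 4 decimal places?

(4.4772, 2.8987, -2.4694)

step 1: θ'=-2.0944 (straight) → pose (4.3750, 2.6495, -2.0944)
step 2: θ'=-2.5944 (R=1.7500) → pose (4.9800, 3.2690, -2.5944)
step 3: θ'=-2.4694 (R=3.0000) → pose (4.6728, 3.0544, -2.4694)
step 4: θ'=-2.4694 (straight) → pose (4.4772, 2.8987, -2.4694)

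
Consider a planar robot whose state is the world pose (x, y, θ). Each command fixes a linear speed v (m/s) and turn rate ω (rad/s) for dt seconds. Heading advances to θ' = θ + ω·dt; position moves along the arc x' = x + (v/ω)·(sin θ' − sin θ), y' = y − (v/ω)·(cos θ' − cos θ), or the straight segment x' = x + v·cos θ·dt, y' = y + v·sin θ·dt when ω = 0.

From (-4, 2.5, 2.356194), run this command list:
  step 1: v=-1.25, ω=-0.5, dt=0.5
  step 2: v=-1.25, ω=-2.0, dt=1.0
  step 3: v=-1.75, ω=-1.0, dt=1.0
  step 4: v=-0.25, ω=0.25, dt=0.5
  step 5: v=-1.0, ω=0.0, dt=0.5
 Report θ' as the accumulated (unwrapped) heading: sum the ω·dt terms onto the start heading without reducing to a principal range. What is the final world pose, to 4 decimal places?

step 1: θ'=2.1062 (R=2.5000) → pose (-3.6176, 2.0077, 2.1062)
step 2: θ'=0.1062 (R=0.6250) → pose (-4.0889, 1.0673, 0.1062)
step 3: θ'=-0.8938 (R=1.7500) → pose (-5.6384, 1.7112, -0.8938)
step 4: θ'=-0.7688 (R=-1.0000) → pose (-5.7226, 1.8035, -0.7688)
step 5: θ'=-0.7688 (straight) → pose (-6.0820, 2.1511, -0.7688)

(-6.0820, 2.1511, -0.7688)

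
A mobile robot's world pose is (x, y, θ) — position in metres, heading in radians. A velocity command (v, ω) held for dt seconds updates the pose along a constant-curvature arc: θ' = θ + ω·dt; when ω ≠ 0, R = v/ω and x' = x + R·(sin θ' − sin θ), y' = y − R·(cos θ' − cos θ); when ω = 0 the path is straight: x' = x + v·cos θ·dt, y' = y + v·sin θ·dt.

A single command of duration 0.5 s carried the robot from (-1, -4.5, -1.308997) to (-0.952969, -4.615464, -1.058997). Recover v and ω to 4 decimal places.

v = 0.2500, ω = 0.5000

Δθ = -1.058997 − -1.308997 = 0.250000
ω = Δθ/dt = 0.250000/0.5 = 0.5000
R = −Δy/(cos θ' − cos θ) = 0.5000
v = R·ω = 0.5000·0.5000 = 0.2500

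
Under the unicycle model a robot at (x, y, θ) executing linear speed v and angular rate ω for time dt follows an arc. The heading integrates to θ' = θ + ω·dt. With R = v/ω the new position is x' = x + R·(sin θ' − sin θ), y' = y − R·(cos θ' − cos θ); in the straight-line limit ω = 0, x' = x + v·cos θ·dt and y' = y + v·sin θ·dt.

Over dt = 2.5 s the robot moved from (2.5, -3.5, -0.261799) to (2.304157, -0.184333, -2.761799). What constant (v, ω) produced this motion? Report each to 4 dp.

Δθ = -2.761799 − -0.261799 = -2.500000
ω = Δθ/dt = -2.500000/2.5 = -1.0000
R = −Δy/(cos θ' − cos θ) = 1.7500
v = R·ω = 1.7500·-1.0000 = -1.7500

v = -1.7500, ω = -1.0000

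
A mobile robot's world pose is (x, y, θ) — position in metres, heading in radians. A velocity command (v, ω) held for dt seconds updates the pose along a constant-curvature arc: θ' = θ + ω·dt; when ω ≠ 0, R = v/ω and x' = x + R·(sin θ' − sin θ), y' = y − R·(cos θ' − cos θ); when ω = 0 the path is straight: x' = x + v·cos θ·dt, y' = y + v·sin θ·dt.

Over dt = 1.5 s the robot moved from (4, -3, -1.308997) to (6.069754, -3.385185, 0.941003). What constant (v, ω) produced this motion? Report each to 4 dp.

v = 1.7500, ω = 1.5000

Δθ = 0.941003 − -1.308997 = 2.250000
ω = Δθ/dt = 2.250000/1.5 = 1.5000
R = Δx/(sin θ' − sin θ) = 1.1667
v = R·ω = 1.1667·1.5000 = 1.7500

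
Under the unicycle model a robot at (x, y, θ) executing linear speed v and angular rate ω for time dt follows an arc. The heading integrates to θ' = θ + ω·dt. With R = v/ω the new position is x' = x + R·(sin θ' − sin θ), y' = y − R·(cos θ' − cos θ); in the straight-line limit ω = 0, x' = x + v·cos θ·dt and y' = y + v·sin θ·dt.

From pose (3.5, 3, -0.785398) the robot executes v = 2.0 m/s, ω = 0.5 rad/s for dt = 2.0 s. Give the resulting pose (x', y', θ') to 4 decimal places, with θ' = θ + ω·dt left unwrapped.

θ' = -0.7854 + 0.5·2.0 = 0.2146
R = v/ω = 2.0/0.5 = 4.0000
x' = 3.5 + 4.0000·(sin 0.2146 − sin -0.7854) = 7.1803
y' = 3 − 4.0000·(cos 0.2146 − cos -0.7854) = 1.9202

(7.1803, 1.9202, 0.2146)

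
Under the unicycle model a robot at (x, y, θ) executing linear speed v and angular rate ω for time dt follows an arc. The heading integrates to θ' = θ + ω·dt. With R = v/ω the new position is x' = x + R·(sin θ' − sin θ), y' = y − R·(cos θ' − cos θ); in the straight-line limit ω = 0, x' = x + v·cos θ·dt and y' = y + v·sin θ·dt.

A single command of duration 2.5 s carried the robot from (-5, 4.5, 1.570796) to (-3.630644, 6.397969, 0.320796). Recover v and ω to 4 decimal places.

v = 1.0000, ω = -0.5000

Δθ = 0.320796 − 1.570796 = -1.250000
ω = Δθ/dt = -1.250000/2.5 = -0.5000
R = −Δy/(cos θ' − cos θ) = -2.0000
v = R·ω = -2.0000·-0.5000 = 1.0000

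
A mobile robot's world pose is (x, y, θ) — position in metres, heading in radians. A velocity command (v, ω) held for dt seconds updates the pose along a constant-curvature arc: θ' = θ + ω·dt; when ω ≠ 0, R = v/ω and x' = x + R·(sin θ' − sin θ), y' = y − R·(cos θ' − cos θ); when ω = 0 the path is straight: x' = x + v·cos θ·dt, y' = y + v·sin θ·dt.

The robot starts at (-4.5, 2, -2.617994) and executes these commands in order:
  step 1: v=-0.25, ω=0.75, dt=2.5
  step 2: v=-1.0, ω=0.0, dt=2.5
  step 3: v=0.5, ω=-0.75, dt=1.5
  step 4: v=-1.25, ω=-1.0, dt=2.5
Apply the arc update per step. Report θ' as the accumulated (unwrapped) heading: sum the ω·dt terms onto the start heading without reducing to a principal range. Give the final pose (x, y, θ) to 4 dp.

(-3.7240, 3.5952, -4.3680)

step 1: θ'=-0.7430 (R=-0.3333) → pose (-4.4412, 2.5342, -0.7430)
step 2: θ'=-0.7430 (straight) → pose (-6.2823, 4.2254, -0.7430)
step 3: θ'=-1.8680 (R=-0.6667) → pose (-6.0958, 3.5392, -1.8680)
step 4: θ'=-4.3680 (R=1.2500) → pose (-3.7240, 3.5952, -4.3680)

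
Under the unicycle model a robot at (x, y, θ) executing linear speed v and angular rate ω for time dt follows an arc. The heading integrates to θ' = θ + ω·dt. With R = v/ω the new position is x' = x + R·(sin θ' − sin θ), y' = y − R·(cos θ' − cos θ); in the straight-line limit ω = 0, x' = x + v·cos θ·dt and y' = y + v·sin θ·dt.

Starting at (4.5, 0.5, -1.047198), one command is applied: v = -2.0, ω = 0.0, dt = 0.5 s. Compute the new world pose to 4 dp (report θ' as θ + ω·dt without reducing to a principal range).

(4.0000, 1.3660, -1.0472)

θ' = -1.0472 + 0.0·0.5 = -1.0472
ω = 0 → straight: x' = 4.5 + -2.0·cos(-1.0472)·0.5 = 4.0000
y' = 0.5 + -2.0·sin(-1.0472)·0.5 = 1.3660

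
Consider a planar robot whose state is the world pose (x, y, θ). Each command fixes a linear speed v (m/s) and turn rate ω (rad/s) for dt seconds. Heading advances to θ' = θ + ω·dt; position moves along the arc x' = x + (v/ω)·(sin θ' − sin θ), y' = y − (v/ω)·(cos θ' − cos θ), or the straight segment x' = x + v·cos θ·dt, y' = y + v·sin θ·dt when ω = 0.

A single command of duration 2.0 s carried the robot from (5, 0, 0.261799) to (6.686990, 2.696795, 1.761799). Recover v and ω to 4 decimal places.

Δθ = 1.761799 − 0.261799 = 1.500000
ω = Δθ/dt = 1.500000/2.0 = 0.7500
R = −Δy/(cos θ' − cos θ) = 2.3333
v = R·ω = 2.3333·0.7500 = 1.7500

v = 1.7500, ω = 0.7500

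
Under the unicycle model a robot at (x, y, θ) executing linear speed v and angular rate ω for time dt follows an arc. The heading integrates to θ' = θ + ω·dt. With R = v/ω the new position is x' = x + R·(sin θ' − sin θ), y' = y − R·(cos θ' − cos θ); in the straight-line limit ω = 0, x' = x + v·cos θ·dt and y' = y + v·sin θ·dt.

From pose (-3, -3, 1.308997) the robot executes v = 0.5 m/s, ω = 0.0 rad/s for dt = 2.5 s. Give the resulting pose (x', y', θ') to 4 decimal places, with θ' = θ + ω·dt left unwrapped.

(-2.6765, -1.7926, 1.3090)

θ' = 1.3090 + 0.0·2.5 = 1.3090
ω = 0 → straight: x' = -3 + 0.5·cos(1.3090)·2.5 = -2.6765
y' = -3 + 0.5·sin(1.3090)·2.5 = -1.7926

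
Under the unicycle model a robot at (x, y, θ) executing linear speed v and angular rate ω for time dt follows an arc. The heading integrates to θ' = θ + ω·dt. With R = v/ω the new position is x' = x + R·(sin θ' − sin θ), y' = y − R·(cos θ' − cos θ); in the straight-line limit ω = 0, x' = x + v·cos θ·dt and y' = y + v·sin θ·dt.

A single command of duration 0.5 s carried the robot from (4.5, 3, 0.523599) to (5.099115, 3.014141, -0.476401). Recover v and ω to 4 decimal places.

v = 1.2500, ω = -2.0000

Δθ = -0.476401 − 0.523599 = -1.000000
ω = Δθ/dt = -1.000000/0.5 = -2.0000
R = Δx/(sin θ' − sin θ) = -0.6250
v = R·ω = -0.6250·-2.0000 = 1.2500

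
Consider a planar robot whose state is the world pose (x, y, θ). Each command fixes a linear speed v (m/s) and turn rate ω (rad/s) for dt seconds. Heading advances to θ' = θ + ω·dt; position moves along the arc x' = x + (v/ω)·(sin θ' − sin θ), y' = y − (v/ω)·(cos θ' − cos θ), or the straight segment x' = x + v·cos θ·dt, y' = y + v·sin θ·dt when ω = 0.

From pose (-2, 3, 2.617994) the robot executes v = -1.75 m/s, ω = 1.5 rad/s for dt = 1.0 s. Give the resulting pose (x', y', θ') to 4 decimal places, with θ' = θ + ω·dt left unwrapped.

θ' = 2.6180 + 1.5·1.0 = 4.1180
R = v/ω = -1.75/1.5 = -1.1667
x' = -2 + -1.1667·(sin 4.1180 − sin 2.6180) = -0.4501
y' = 3 − -1.1667·(cos 4.1180 − cos 2.6180) = 3.3570

(-0.4501, 3.3570, 4.1180)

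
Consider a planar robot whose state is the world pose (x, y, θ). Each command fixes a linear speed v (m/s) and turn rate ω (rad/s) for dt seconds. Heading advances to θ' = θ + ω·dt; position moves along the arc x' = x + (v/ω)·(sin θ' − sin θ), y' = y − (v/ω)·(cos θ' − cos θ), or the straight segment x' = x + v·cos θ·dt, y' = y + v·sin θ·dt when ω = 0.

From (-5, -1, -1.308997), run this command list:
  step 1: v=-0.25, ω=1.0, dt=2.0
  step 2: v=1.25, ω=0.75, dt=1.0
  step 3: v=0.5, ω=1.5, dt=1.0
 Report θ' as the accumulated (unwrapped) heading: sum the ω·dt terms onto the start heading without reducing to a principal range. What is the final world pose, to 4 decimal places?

step 1: θ'=0.6910 (R=-0.2500) → pose (-5.4008, -0.8721, 0.6910)
step 2: θ'=1.4410 (R=1.6667) → pose (-4.8103, 0.1966, 1.4410)
step 3: θ'=2.9410 (R=0.3333) → pose (-5.0745, 0.5664, 2.9410)

(-5.0745, 0.5664, 2.9410)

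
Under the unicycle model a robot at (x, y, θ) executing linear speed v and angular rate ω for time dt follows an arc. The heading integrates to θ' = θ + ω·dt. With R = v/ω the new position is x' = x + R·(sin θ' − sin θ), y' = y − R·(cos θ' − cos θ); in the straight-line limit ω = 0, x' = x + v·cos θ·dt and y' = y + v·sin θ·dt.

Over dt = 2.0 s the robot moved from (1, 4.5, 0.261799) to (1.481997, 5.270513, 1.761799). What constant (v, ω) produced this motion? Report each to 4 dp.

Δθ = 1.761799 − 0.261799 = 1.500000
ω = Δθ/dt = 1.500000/2.0 = 0.7500
R = −Δy/(cos θ' − cos θ) = 0.6667
v = R·ω = 0.6667·0.7500 = 0.5000

v = 0.5000, ω = 0.7500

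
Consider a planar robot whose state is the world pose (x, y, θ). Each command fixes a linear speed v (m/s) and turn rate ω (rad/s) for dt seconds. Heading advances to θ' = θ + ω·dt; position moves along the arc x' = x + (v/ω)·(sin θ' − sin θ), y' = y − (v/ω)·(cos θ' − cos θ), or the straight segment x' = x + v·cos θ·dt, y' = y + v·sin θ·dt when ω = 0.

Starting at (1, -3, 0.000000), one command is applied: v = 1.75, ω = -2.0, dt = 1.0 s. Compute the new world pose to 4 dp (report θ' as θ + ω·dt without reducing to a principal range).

θ' = 0.0000 + -2.0·1.0 = -2.0000
R = v/ω = 1.75/-2.0 = -0.8750
x' = 1 + -0.8750·(sin -2.0000 − sin 0.0000) = 1.7956
y' = -3 − -0.8750·(cos -2.0000 − cos 0.0000) = -4.2391

(1.7956, -4.2391, -2.0000)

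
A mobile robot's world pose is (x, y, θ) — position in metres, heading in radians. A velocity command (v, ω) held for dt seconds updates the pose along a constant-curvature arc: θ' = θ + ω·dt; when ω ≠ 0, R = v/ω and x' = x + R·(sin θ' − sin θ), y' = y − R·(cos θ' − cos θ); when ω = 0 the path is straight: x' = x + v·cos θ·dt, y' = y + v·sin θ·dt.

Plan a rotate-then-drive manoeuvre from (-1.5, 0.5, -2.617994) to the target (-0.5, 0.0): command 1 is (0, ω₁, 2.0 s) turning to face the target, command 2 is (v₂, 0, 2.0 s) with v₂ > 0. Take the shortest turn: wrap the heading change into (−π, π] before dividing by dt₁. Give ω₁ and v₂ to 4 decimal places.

heading to target = atan2(0−0.5, -0.5−-1.5) = -0.4636
Δθ = wrap(-0.4636 − -2.6180) = 2.1543; ω₁ = Δθ/dt₁ = 1.0772
distance = √((-0.5−-1.5)² + (0−0.5)²) = 1.1180; v₂ = distance/dt₂ = 0.5590

ω₁ = 1.0772, v₂ = 0.5590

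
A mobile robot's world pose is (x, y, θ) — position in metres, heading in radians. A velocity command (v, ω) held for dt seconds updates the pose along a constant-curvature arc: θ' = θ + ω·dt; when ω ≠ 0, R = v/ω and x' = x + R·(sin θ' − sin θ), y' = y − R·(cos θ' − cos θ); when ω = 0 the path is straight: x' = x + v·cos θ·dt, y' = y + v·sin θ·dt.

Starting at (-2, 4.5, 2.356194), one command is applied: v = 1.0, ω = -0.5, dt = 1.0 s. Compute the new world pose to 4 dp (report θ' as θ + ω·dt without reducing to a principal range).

(-2.5049, 5.3511, 1.8562)

θ' = 2.3562 + -0.5·1.0 = 1.8562
R = v/ω = 1.0/-0.5 = -2.0000
x' = -2 + -2.0000·(sin 1.8562 − sin 2.3562) = -2.5049
y' = 4.5 − -2.0000·(cos 1.8562 − cos 2.3562) = 5.3511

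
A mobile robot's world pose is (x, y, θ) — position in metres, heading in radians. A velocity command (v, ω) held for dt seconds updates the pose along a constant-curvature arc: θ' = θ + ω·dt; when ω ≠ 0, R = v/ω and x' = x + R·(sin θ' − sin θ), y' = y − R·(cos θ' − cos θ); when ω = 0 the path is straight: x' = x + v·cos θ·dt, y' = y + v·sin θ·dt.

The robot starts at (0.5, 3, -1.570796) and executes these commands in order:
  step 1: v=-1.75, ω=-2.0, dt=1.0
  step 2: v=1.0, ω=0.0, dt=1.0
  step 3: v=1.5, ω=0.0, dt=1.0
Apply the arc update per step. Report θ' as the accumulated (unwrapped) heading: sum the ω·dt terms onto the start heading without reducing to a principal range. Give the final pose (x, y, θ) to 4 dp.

(-0.5341, 4.8360, -3.5708)

step 1: θ'=-3.5708 (R=0.8750) → pose (1.7391, 3.7956, -3.5708)
step 2: θ'=-3.5708 (straight) → pose (0.8298, 4.2118, -3.5708)
step 3: θ'=-3.5708 (straight) → pose (-0.5341, 4.8360, -3.5708)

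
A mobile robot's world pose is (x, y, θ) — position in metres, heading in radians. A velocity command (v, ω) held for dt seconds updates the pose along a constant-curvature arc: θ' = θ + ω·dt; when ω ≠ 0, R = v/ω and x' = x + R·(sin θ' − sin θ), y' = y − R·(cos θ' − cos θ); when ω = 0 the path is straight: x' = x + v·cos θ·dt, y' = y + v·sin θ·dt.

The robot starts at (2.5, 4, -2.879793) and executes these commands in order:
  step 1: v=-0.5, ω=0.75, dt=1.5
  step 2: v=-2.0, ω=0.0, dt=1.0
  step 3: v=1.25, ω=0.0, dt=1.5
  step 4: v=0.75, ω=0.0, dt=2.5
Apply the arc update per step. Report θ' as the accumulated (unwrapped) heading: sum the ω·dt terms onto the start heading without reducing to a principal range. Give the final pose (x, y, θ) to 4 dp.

(2.6627, 2.8015, -1.7548)

step 1: θ'=-1.7548 (R=-0.6667) → pose (2.9829, 4.5220, -1.7548)
step 2: θ'=-1.7548 (straight) → pose (3.3488, 6.4882, -1.7548)
step 3: θ'=-1.7548 (straight) → pose (3.0057, 4.6449, -1.7548)
step 4: θ'=-1.7548 (straight) → pose (2.6627, 2.8015, -1.7548)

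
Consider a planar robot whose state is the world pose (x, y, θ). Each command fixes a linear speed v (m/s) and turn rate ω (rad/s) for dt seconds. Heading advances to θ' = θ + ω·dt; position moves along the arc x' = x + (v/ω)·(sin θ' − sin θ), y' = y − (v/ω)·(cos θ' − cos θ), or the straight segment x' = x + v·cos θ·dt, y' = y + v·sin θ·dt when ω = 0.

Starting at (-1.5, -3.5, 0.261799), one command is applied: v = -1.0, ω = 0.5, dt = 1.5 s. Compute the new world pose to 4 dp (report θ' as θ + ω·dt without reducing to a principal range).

θ' = 0.2618 + 0.5·1.5 = 1.0118
R = v/ω = -1.0/0.5 = -2.0000
x' = -1.5 + -2.0000·(sin 1.0118 − sin 0.2618) = -2.6779
y' = -3.5 − -2.0000·(cos 1.0118 − cos 0.2618) = -4.3712

(-2.6779, -4.3712, 1.0118)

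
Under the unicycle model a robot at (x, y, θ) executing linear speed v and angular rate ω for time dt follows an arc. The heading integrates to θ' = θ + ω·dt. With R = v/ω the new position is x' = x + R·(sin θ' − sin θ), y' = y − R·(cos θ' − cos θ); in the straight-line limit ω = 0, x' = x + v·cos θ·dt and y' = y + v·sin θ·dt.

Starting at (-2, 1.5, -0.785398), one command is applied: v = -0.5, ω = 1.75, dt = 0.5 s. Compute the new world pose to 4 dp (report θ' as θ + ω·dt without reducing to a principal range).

(-2.2276, 1.5825, 0.0896)

θ' = -0.7854 + 1.75·0.5 = 0.0896
R = v/ω = -0.5/1.75 = -0.2857
x' = -2 + -0.2857·(sin 0.0896 − sin -0.7854) = -2.2276
y' = 1.5 − -0.2857·(cos 0.0896 − cos -0.7854) = 1.5825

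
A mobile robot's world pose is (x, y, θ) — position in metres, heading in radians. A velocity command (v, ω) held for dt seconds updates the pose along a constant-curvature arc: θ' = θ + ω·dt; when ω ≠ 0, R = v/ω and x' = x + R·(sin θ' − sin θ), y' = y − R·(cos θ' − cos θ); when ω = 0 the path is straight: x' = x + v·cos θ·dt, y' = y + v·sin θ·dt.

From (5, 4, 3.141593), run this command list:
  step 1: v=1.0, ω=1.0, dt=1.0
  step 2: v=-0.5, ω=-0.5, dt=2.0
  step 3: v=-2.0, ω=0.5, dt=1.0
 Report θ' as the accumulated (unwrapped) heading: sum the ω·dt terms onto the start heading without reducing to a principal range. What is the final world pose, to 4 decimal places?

step 1: θ'=4.1416 (R=1.0000) → pose (4.1585, 3.5403, 4.1416)
step 2: θ'=3.1416 (R=1.0000) → pose (5.0000, 4.0000, 3.1416)
step 3: θ'=3.6416 (R=-4.0000) → pose (6.9177, 4.4897, 3.6416)

(6.9177, 4.4897, 3.6416)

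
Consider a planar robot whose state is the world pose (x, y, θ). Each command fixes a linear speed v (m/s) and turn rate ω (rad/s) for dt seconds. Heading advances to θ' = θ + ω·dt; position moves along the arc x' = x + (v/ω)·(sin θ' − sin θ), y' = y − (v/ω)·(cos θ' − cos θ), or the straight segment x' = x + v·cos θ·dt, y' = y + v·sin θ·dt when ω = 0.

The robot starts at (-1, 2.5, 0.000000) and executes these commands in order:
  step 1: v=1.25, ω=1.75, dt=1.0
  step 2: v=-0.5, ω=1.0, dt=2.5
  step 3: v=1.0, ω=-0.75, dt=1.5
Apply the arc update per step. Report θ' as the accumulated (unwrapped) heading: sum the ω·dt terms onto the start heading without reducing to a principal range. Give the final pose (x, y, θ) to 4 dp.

(-0.5731, 2.4693, 3.1250)

step 1: θ'=1.7500 (R=0.7143) → pose (-0.2972, 3.3416, 1.7500)
step 2: θ'=4.2500 (R=-0.5000) → pose (0.6423, 3.2077, 4.2500)
step 3: θ'=3.1250 (R=-1.3333) → pose (-0.5731, 2.4693, 3.1250)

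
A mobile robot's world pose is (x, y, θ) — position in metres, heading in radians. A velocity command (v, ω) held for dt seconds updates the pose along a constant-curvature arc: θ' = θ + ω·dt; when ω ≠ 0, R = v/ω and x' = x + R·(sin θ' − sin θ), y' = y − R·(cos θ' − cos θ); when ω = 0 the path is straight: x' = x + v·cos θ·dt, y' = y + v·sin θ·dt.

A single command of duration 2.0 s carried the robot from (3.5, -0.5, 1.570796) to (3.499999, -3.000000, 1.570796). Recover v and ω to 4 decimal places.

Δθ = 1.570796 − 1.570796 = 0.000000
ω = Δθ/dt = 0.000000/2.0 = 0.0000
ω = 0 → v = (Δx·cos θ + Δy·sin θ)/dt = -1.2500

v = -1.2500, ω = 0.0000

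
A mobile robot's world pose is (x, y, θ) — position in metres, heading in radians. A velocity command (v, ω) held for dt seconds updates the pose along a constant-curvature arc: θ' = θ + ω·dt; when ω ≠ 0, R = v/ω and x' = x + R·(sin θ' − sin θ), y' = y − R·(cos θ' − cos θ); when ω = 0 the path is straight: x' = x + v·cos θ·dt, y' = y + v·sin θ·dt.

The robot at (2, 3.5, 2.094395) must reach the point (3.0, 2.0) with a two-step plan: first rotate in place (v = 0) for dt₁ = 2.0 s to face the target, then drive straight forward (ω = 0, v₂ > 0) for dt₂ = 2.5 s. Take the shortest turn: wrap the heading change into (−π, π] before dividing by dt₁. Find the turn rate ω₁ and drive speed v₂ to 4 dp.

ω₁ = -1.5386, v₂ = 0.7211

heading to target = atan2(2−3.5, 3−2) = -0.9828
Δθ = wrap(-0.9828 − 2.0944) = -3.0772; ω₁ = Δθ/dt₁ = -1.5386
distance = √((3−2)² + (2−3.5)²) = 1.8028; v₂ = distance/dt₂ = 0.7211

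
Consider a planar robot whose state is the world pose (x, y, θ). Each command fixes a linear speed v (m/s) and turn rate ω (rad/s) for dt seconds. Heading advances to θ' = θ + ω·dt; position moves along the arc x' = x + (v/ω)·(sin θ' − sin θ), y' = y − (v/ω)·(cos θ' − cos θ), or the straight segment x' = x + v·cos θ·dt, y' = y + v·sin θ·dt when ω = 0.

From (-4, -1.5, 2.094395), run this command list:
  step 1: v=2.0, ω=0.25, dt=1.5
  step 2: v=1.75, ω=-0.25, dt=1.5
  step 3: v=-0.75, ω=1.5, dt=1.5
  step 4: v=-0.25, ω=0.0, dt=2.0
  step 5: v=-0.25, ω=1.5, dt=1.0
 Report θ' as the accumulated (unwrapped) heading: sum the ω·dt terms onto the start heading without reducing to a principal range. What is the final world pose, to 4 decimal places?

step 1: θ'=2.4694 (R=8.0000) → pose (-5.9465, 0.7596, 2.4694)
step 2: θ'=2.0944 (R=-7.0000) → pose (-7.6498, 2.7368, 2.0944)
step 3: θ'=4.3444 (R=-0.5000) → pose (-6.7502, 2.8070, 4.3444)
step 4: θ'=4.3444 (straight) → pose (-6.5704, 3.2735, 4.3444)
step 5: θ'=5.8444 (R=-0.1667) → pose (-6.6551, 3.4843, 5.8444)

(-6.6551, 3.4843, 5.8444)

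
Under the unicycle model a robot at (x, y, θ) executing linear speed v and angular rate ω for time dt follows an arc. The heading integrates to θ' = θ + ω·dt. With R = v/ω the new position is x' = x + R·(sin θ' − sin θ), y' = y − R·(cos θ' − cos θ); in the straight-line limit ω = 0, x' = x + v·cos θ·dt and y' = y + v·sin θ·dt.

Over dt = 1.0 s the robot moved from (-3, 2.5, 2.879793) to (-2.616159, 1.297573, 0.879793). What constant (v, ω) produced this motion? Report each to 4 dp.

v = -1.5000, ω = -2.0000

Δθ = 0.879793 − 2.879793 = -2.000000
ω = Δθ/dt = -2.000000/1.0 = -2.0000
R = −Δy/(cos θ' − cos θ) = 0.7500
v = R·ω = 0.7500·-2.0000 = -1.5000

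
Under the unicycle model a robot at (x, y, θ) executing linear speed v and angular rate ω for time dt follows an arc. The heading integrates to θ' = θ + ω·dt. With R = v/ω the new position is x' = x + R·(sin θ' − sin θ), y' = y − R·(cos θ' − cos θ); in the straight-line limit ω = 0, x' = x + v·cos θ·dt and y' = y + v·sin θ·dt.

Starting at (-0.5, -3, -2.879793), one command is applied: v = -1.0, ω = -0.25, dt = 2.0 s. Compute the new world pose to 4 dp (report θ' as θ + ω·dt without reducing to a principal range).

θ' = -2.8798 + -0.25·2.0 = -3.3798
R = v/ω = -1.0/-0.25 = 4.0000
x' = -0.5 + 4.0000·(sin -3.3798 − sin -2.8798) = 1.4791
y' = -3 − 4.0000·(cos -3.3798 − cos -2.8798) = -2.9766

(1.4791, -2.9766, -3.3798)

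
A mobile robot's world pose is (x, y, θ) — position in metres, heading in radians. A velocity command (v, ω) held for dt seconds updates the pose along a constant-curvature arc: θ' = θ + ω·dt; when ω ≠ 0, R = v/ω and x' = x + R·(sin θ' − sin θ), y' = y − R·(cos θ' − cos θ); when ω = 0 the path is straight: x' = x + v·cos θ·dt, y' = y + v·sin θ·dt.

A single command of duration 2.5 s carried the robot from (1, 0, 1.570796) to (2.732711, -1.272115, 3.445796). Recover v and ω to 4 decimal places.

v = -1.0000, ω = 0.7500

Δθ = 3.445796 − 1.570796 = 1.875000
ω = Δθ/dt = 1.875000/2.5 = 0.7500
R = Δx/(sin θ' − sin θ) = -1.3333
v = R·ω = -1.3333·0.7500 = -1.0000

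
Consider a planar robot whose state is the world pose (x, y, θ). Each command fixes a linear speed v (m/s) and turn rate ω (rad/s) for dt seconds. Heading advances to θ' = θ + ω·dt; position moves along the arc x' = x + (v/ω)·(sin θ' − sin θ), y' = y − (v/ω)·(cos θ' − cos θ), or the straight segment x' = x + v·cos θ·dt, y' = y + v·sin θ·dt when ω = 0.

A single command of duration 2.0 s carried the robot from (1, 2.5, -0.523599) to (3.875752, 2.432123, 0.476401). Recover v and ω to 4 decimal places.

v = 1.5000, ω = 0.5000

Δθ = 0.476401 − -0.523599 = 1.000000
ω = Δθ/dt = 1.000000/2.0 = 0.5000
R = Δx/(sin θ' − sin θ) = 3.0000
v = R·ω = 3.0000·0.5000 = 1.5000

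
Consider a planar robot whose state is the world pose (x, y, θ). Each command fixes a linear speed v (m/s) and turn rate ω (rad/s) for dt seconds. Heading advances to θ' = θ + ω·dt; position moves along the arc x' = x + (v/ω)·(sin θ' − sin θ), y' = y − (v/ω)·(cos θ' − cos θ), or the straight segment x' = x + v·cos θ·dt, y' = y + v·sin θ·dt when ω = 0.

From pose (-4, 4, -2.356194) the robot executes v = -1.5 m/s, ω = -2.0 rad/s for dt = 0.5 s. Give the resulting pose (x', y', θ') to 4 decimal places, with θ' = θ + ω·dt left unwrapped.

(-3.3100, 4.2025, -3.3562)

θ' = -2.3562 + -2.0·0.5 = -3.3562
R = v/ω = -1.5/-2.0 = 0.7500
x' = -4 + 0.7500·(sin -3.3562 − sin -2.3562) = -3.3100
y' = 4 − 0.7500·(cos -3.3562 − cos -2.3562) = 4.2025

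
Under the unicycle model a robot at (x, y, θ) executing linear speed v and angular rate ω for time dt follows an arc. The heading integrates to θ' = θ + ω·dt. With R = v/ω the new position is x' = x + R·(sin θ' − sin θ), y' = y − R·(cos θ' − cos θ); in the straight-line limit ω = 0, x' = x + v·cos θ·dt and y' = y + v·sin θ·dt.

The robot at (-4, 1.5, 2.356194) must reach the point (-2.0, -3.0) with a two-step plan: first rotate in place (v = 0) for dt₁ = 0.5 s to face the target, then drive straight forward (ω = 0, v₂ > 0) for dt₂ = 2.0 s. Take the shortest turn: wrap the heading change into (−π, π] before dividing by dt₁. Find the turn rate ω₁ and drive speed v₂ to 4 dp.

heading to target = atan2(-3−1.5, -2−-4) = -1.1526
Δθ = wrap(-1.1526 − 2.3562) = 2.7744; ω₁ = Δθ/dt₁ = 5.5488
distance = √((-2−-4)² + (-3−1.5)²) = 4.9244; v₂ = distance/dt₂ = 2.4622

ω₁ = 5.5488, v₂ = 2.4622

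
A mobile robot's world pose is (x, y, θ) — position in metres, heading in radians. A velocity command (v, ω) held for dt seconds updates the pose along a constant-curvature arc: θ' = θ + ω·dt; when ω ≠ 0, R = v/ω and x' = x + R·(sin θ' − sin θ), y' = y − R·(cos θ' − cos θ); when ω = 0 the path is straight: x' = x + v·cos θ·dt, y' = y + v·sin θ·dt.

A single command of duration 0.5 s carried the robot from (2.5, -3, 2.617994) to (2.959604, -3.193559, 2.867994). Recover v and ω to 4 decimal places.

Δθ = 2.867994 − 2.617994 = 0.250000
ω = Δθ/dt = 0.250000/0.5 = 0.5000
R = Δx/(sin θ' − sin θ) = -2.0000
v = R·ω = -2.0000·0.5000 = -1.0000

v = -1.0000, ω = 0.5000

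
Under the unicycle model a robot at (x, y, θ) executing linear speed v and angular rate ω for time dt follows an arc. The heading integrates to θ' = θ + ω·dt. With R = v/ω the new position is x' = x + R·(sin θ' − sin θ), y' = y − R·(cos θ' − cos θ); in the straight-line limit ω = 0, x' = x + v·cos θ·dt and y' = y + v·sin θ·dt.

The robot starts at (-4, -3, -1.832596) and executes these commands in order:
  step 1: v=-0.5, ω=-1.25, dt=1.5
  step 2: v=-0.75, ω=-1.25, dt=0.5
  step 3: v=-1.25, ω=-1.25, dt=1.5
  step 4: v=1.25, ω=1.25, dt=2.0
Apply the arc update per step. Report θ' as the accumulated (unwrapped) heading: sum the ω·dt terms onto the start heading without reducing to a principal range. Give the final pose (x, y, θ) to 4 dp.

step 1: θ'=-3.7076 (R=0.4000) → pose (-3.3991, -2.7659, -3.7076)
step 2: θ'=-4.3326 (R=0.6000) → pose (-3.1636, -3.0499, -4.3326)
step 3: θ'=-6.2076 (R=1.0000) → pose (-4.0169, -4.4178, -6.2076)
step 4: θ'=-3.7076 (R=1.0000) → pose (-3.5561, -2.5766, -3.7076)

(-3.5561, -2.5766, -3.7076)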